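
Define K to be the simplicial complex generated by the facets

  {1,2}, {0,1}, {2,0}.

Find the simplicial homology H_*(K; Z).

H_0 ≅ Z,  H_1 ≅ Z.

Fix the vertex order 0 < 1 < 2 and write every simplex with vertices in increasing order. Then dim K = 1 and the simplices of K are:

  0-simplices (3): [0], [1], [2]
  1-simplices (3): [0,1], [0,2], [1,2]

so the chain groups are C_0 ≅ Z^3, C_1 ≅ Z^3.

∂_1: C_1 → C_0 is given by ∂[p,q] = [q] − [p]. For instance
  ∂[0,1] = [1] − [0].
As a 3×3 matrix over Z this has rank 2, with invariant factors (1,1).

Computing H_k = (kernel of ∂_k) / (image of ∂_{k+1}):

  H_0: rank C_0 − rank ∂_1 = 3 − 2 = 1, and the invariant factors of ∂_1 are all 1, so H_0 ≅ Z.
  H_1: rank ker ∂_1 − rank ∂_2 = (3 − 2) − 0 = 1, and there is no ∂_2, so H_1 ≅ Z.

As a check, the Euler characteristic is 3 − 3 = 0, which agrees with 1 − 1 = 0.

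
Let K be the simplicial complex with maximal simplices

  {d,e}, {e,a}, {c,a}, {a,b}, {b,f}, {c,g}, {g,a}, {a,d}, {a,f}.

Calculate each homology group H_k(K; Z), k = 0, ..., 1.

H_0 ≅ Z,  H_1 ≅ Z^3.

Take the total order a < b < c < d < e < f < g on the vertex set. Then K (dimension 1) consists of the simplices:

  0-simplices (7): a, b, c, d, e, f, g
  1-simplices (9): ab, ac, ad, ae, af, ag, bf, cg, de

giving chain groups C_0 ≅ Z^7, C_1 ≅ Z^9.

The boundary map ∂_1: C_1 → C_0 sends each edge [p,q] (with p < q) to q − p.
The resulting 7×9 matrix has rank 6, and its Smith normal form has invariant factors (1,1,1,1,1,1).

Now H_k = ker ∂_k / im ∂_{k+1}, so:

  H_0: rank C_0 − rank ∂_1 = 7 − 6 = 1, and the invariant factors of ∂_1 are all 1, so H_0 = Z.
  H_1: rank ker ∂_1 − rank ∂_2 = (9 − 6) − 0 = 3, and there is no ∂_2, so H_1 = Z^3.

As a check, the Euler characteristic is 7 − 9 = -2, which agrees with 1 − 3 = -2.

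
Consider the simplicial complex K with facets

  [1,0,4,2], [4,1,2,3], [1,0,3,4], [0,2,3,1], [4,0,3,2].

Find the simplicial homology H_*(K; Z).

Order the vertices as 0 < 1 < 2 < 3 < 4. Listing each simplex with vertices in this order, K has dimension 3 with simplices:

  0-simplices (5): [0], [1], [2], [3], [4]
  1-simplices (10): [0,1], [0,2], [0,3], [0,4], [1,2], [1,3], [1,4], [2,3], [2,4], [3,4]
  2-simplices (10): [0,1,2], [0,1,3], [0,1,4], [0,2,3], [0,2,4], [0,3,4], [1,2,3], [1,2,4], [1,3,4], [2,3,4]
  3-simplices (5): [0,1,2,3], [0,1,2,4], [0,1,3,4], [0,2,3,4], [1,2,3,4]

giving chain groups C_0 ≅ Z^5, C_1 ≅ Z^10, C_2 ≅ Z^10, C_3 ≅ Z^5.

∂_1: C_1 → C_0 is given by ∂[p,q] = [q] − [p]. For instance
  ∂[3,4] = [4] − [3].
The 5×10 boundary matrix has rank 4 and Smith normal form diag(1,1,1,1).

Boundary ∂_2: C_2 → C_1 acts by ∂[p,q,r] = [q,r] − [p,r] + [p,q]. For instance
  ∂[1,3,4] = [3,4] − [1,4] + [1,3],
  ∂[0,2,3] = [2,3] − [0,3] + [0,2].
The resulting 10×10 matrix has rank 6, and its Smith normal form has invariant factors (1,1,1,1,1,1).

∂_3: C_3 → C_2 sends each 3-simplex σ to the alternating sum Σ_i (−1)^i (σ with its i-th vertex removed). For instance
  ∂[0,1,3,4] = [1,3,4] − [0,3,4] + [0,1,4] − [0,1,3],
  ∂[0,2,3,4] = [2,3,4] − [0,3,4] + [0,2,4] − [0,2,3].
The 10×5 boundary matrix has rank 4 and Smith normal form diag(1,1,1,1).

Now H_k = ker ∂_k / im ∂_{k+1}, so:

  H_0: rank C_0 − rank ∂_1 = 5 − 4 = 1, and the invariant factors of ∂_1 are all 1, so H_0 = Z.
  H_1: rank ker ∂_1 − rank ∂_2 = (10 − 4) − 6 = 0, and the invariant factors of ∂_2 are all 1, so H_1 = 0.
  H_2: rank ker ∂_2 − rank ∂_3 = (10 − 6) − 4 = 0, and the invariant factors of ∂_3 are all 1, so H_2 = 0.
  H_3: rank ker ∂_3 − rank ∂_4 = (5 − 4) − 0 = 1, and there is no ∂_4, so H_3 = Z.

H_0 = Z,  H_1 = 0,  H_2 = 0,  H_3 = Z.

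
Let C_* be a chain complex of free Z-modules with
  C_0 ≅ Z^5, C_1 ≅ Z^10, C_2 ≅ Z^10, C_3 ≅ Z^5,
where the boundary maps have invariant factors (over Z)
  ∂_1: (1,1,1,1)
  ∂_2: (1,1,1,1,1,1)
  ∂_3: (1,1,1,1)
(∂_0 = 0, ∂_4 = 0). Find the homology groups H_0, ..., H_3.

H_0 = Z,  H_1 = 0,  H_2 = 0,  H_3 = Z.

H_0: b_0 = 5 − 0 − 4 = 1; torsion from ∂_1 factors > 1: none. So H_0 = Z.
H_1: b_1 = 10 − 4 − 6 = 0; torsion from ∂_2 factors > 1: none. So H_1 = 0.
H_2: b_2 = 10 − 6 − 4 = 0; torsion from ∂_3 factors > 1: none. So H_2 = 0.
H_3: b_3 = 5 − 4 − 0 = 1; torsion from ∂_4 factors > 1: none. So H_3 = Z.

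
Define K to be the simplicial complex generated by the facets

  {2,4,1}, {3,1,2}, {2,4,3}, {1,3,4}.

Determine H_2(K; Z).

We work with the vertex ordering 1 < 2 < 3 < 4. The simplices of K, each written with vertices in increasing order, are:

  0-simplices (4): [1], [2], [3], [4]
  1-simplices (6): [1,2], [1,3], [1,4], [2,3], [2,4], [3,4]
  2-simplices (4): [1,2,3], [1,2,4], [1,3,4], [2,3,4]

so the chain groups are C_0 ≅ Z^4, C_1 ≅ Z^6, C_2 ≅ Z^4.

Boundary ∂_1: C_1 → C_0 maps an edge to its endpoints' difference, ∂[p,q] = q − p.
This gives a 4×6 integer matrix of rank 3; reducing to Smith normal form yields diagonal entries (1,1,1).

∂_2: C_2 → C_1 acts by ∂[p,q,r] = [q,r] − [p,r] + [p,q]. For instance
  ∂[1,3,4] = [3,4] − [1,4] + [1,3],
  ∂[1,2,3] = [2,3] − [1,3] + [1,2].
As a 6×4 matrix over Z this has rank 3, with invariant factors (1,1,1).

Computing H_k = (kernel of ∂_k) / (image of ∂_{k+1}):

  H_2: rank ker ∂_2 − rank ∂_3 = (4 − 3) − 0 = 1, and there is no ∂_3, so H_2 = Z.

H_2 ≅ Z.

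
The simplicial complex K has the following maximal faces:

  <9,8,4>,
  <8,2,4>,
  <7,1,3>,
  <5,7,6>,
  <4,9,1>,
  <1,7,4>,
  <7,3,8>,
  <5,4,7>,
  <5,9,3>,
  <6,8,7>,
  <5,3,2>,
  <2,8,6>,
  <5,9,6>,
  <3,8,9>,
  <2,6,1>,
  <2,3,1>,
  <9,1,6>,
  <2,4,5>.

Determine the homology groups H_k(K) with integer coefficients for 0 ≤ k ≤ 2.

K has 9 vertices, 27 edges, 18 triangles.
rank ∂_0 = 0, rank ∂_1 = 8 ⇒ b_0 = 9 − 0 − 8 = 1; all invariant factors of ∂_1 are 1 so no torsion. So H_0 = Z.
rank ∂_1 = 8, rank ∂_2 = 17 ⇒ b_1 = 27 − 8 − 17 = 2; all invariant factors of ∂_2 are 1 so no torsion. So H_1 = Z^2.
rank ∂_2 = 17, rank ∂_3 = 0 ⇒ b_2 = 18 − 17 − 0 = 1. So H_2 = Z.

H_0 ≅ Z,  H_1 ≅ Z^2,  H_2 ≅ Z.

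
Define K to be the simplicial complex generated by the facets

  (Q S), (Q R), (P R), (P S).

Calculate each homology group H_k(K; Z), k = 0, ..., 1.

H_0 ≅ Z,  H_1 ≅ Z.

K has 4 vertices, 4 edges.
rank ∂_0 = 0, rank ∂_1 = 3 ⇒ b_0 = 4 − 0 − 3 = 1; all invariant factors of ∂_1 are 1 so no torsion. So H_0 ≅ Z.
rank ∂_1 = 3, rank ∂_2 = 0 ⇒ b_1 = 4 − 3 − 0 = 1. So H_1 ≅ Z.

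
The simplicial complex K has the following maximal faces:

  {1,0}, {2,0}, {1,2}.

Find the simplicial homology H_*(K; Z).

H_0 ≅ Z,  H_1 ≅ Z.

We work with the vertex ordering 0 < 1 < 2. The simplices of K, each written with vertices in increasing order, are:

  0-simplices (3): [0], [1], [2]
  1-simplices (3): [0,1], [0,2], [1,2]

so the chain groups are C_0 ≅ Z^3, C_1 ≅ Z^3.

∂_1: C_1 → C_0 maps an edge to its endpoints' difference, ∂[p,q] = q − p. For instance
  ∂[0,2] = [2] − [0].
As a 3×3 matrix over Z this has rank 2, with invariant factors (1,1).

From H_k ≅ ker(∂_k) / im(∂_{k+1}) we obtain:

  H_0: rank C_0 − rank ∂_1 = 3 − 2 = 1, and the invariant factors of ∂_1 are all 1, so H_0 = Z.
  H_1: rank ker ∂_1 − rank ∂_2 = (3 − 2) − 0 = 1, and there is no ∂_2, so H_1 = Z.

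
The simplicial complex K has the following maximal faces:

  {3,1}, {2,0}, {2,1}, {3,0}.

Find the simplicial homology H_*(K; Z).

K has 4 vertices, 4 edges.
rank ∂_0 = 0, rank ∂_1 = 3 ⇒ b_0 = 4 − 0 − 3 = 1; all invariant factors of ∂_1 are 1 so no torsion. So H_0 = Z.
rank ∂_1 = 3, rank ∂_2 = 0 ⇒ b_1 = 4 − 3 − 0 = 1. So H_1 = Z.

H_0 ≅ Z,  H_1 ≅ Z.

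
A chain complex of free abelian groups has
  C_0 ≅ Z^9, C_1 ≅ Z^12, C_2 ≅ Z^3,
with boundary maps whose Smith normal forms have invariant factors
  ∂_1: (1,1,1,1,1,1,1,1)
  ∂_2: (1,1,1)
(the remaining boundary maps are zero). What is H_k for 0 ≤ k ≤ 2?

H_0: b_0 = 9 − 0 − 8 = 1; torsion from ∂_1 factors > 1: none. So H_0 ≅ Z.
H_1: b_1 = 12 − 8 − 3 = 1; torsion from ∂_2 factors > 1: none. So H_1 ≅ Z.
H_2: b_2 = 3 − 3 − 0 = 0; torsion from ∂_3 factors > 1: none. So H_2 ≅ 0.

H_0 ≅ Z,  H_1 ≅ Z,  H_2 = 0.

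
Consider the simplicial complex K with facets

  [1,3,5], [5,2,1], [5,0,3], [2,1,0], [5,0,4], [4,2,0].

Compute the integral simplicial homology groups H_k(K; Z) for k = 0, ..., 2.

H_0 ≅ Z,  H_1 ≅ Z,  H_2 = 0.

Order the vertices as 0 < 1 < 2 < 3 < 4 < 5. Listing each simplex with vertices in this order, K has dimension 2 with simplices:

  0-simplices (6): [0], [1], [2], [3], [4], [5]
  1-simplices (12): [0,1], [0,2], [0,3], [0,4], [0,5], [1,2], [1,3], [1,5], [2,4], [2,5], [3,5], [4,5]
  2-simplices (6): [0,1,2], [0,2,4], [0,3,5], [0,4,5], [1,2,5], [1,3,5]

Hence C_0 ≅ Z^6, C_1 ≅ Z^12, C_2 ≅ Z^6.

The boundary map ∂_1: C_1 → C_0 maps an edge to its endpoints' difference, ∂[p,q] = q − p.
As a 6×12 matrix over Z this has rank 5, with invariant factors (1,1,1,1,1).

The boundary map ∂_2: C_2 → C_1 acts by ∂[p,q,r] = [q,r] − [p,r] + [p,q]. For instance
  ∂[0,2,4] = [2,4] − [0,4] + [0,2],
  ∂[1,2,5] = [2,5] − [1,5] + [1,2].
The 12×6 boundary matrix has rank 6 and Smith normal form diag(1,1,1,1,1,1).

Computing H_k = (kernel of ∂_k) / (image of ∂_{k+1}):

  H_0: rank C_0 − rank ∂_1 = 6 − 5 = 1, and the invariant factors of ∂_1 are all 1, so H_0 ≅ Z.
  H_1: rank ker ∂_1 − rank ∂_2 = (12 − 5) − 6 = 1, and the invariant factors of ∂_2 are all 1, so H_1 ≅ Z.
  H_2: rank ker ∂_2 − rank ∂_3 = (6 − 6) − 0 = 0, and there is no ∂_3, so H_2 ≅ 0.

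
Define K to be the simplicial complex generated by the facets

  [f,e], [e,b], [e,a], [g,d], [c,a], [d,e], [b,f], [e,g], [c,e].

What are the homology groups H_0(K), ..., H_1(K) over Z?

H_0 = Z,  H_1 = Z^3.

Take the total order a < b < c < d < e < f < g on the vertex set. Then K (dimension 1) consists of the simplices:

  0-simplices (7): a, b, c, d, e, f, g
  1-simplices (9): ac, ae, be, bf, ce, de, dg, ef, eg

Hence C_0 ≅ Z^7, C_1 ≅ Z^9.

Boundary ∂_1: C_1 → C_0 is given by ∂[p,q] = [q] − [p].
The 7×9 boundary matrix has rank 6 and Smith normal form diag(1,1,1,1,1,1).

From H_k ≅ ker(∂_k) / im(∂_{k+1}) we obtain:

  H_0: rank C_0 − rank ∂_1 = 7 − 6 = 1, and the invariant factors of ∂_1 are all 1, so H_0 = Z.
  H_1: rank ker ∂_1 − rank ∂_2 = (9 − 6) − 0 = 3, and there is no ∂_2, so H_1 = Z^3.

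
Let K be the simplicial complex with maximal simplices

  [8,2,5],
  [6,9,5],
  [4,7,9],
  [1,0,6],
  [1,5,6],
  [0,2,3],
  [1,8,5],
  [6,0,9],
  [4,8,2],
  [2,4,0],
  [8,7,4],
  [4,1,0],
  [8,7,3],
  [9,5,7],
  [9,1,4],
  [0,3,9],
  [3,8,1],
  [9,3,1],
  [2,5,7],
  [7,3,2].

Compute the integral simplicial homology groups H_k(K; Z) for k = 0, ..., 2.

H_0 ≅ Z,  H_1 ≅ Z × Z/2,  H_2 = 0.

Order the vertices as 0 < 1 < 2 < 3 < 4 < 5 < 6 < 7 < 8 < 9. Listing each simplex with vertices in this order, K has dimension 2 with simplices:

  0-simplices (10): [0], [1], [2], [3], [4], [5], [6], [7], [8], [9]
  1-simplices (30): (30 of them)
  2-simplices (20): (20 of them)

so the chain groups are C_0 ≅ Z^10, C_1 ≅ Z^30, C_2 ≅ Z^20.

∂_1: C_1 → C_0 maps an edge to its endpoints' difference, ∂[p,q] = q − p. For instance
  ∂[0,4] = [4] − [0].
As a 10×30 matrix over Z this has rank 9, with invariant factors (1,1,1,1,1,1,1,1,1).

The boundary map ∂_2: C_2 → C_1 sends each 2-simplex [p,q,r] to [q,r] − [p,r] + [p,q]. For instance
  ∂[0,2,4] = [2,4] − [0,4] + [0,2],
  ∂[4,7,9] = [7,9] − [4,9] + [4,7].
This gives a 30×20 integer matrix of rank 20; reducing to Smith normal form yields diagonal entries (1,1,1,1,1,1,1,1,1,1,1,1,1,1,1,1,1,1,1,2).

Reading off H_k = ker ∂_k / im ∂_{k+1}:

  H_0: rank C_0 − rank ∂_1 = 10 − 9 = 1, and the invariant factors of ∂_1 are all 1, so H_0 = Z.
  H_1: rank ker ∂_1 − rank ∂_2 = (30 − 9) − 20 = 1, and ∂_2 has invariant factor 2 > 1, so H_1 = Z × Z/2.
  H_2: rank ker ∂_2 − rank ∂_3 = (20 − 20) − 0 = 0, and there is no ∂_3, so H_2 = 0.

(K is a triangulation of the Klein bottle.)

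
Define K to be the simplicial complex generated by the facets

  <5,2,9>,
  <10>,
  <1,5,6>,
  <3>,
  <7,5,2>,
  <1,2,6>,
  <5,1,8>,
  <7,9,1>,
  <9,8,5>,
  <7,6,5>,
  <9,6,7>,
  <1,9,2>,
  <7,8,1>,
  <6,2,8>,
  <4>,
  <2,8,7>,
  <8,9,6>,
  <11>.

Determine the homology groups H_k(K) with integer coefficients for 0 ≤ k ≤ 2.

H_0 = Z^5,  H_1 = Z^2,  H_2 = Z.

Take the total order 1 < 2 < 3 < 4 < 5 < 6 < 7 < 8 < 9 < 10 < 11 on the vertex set. Then K (dimension 2) consists of the simplices:

  0-simplices (11): [1], [2], [3], [4], [5], [6], [7], [8], [9], [10], [11]
  1-simplices (21): [1,2], [1,5], [1,6], [1,7], [1,8], [1,9], [2,5], [2,6], [2,7], [2,8], [2,9], [5,6], [5,7], [5,8], [5,9], [6,7], [6,8], [6,9], [7,8], [7,9], [8,9]
  2-simplices (14): [1,2,6], [1,2,9], [1,5,6], [1,5,8], [1,7,8], [1,7,9], [2,5,7], [2,5,9], [2,6,8], [2,7,8], [5,6,7], [5,8,9], [6,7,9], [6,8,9]

so the chain groups are C_0 ≅ Z^11, C_1 ≅ Z^21, C_2 ≅ Z^14.

Boundary ∂_1: C_1 → C_0 sends each edge [p,q] (with p < q) to q − p. For instance
  ∂[1,7] = [7] − [1].
The 11×21 boundary matrix has rank 6 and Smith normal form diag(1,1,1,1,1,1).

∂_2: C_2 → C_1 sends each 2-simplex [p,q,r] to [q,r] − [p,r] + [p,q]. For instance
  ∂[2,6,8] = [6,8] − [2,8] + [2,6],
  ∂[2,7,8] = [7,8] − [2,8] + [2,7].
The 21×14 boundary matrix has rank 13 and Smith normal form diag(1,1,1,1,1,1,1,1,1,1,1,1,1).

Computing H_k = (kernel of ∂_k) / (image of ∂_{k+1}):

  H_0: rank C_0 − rank ∂_1 = 11 − 6 = 5, and the invariant factors of ∂_1 are all 1, so H_0 ≅ Z^5.
  H_1: rank ker ∂_1 − rank ∂_2 = (21 − 6) − 13 = 2, and the invariant factors of ∂_2 are all 1, so H_1 ≅ Z^2.
  H_2: rank ker ∂_2 − rank ∂_3 = (14 − 13) − 0 = 1, and there is no ∂_3, so H_2 ≅ Z.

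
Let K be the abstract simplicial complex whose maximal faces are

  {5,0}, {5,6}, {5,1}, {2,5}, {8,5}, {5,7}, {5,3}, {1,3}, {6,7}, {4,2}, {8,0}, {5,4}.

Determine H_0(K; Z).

K has 9 vertices, 12 edges.
rank ∂_0 = 0, rank ∂_1 = 8 ⇒ b_0 = 9 − 0 − 8 = 1; all invariant factors of ∂_1 are 1 so no torsion. So H_0 ≅ Z.

H_0 = Z.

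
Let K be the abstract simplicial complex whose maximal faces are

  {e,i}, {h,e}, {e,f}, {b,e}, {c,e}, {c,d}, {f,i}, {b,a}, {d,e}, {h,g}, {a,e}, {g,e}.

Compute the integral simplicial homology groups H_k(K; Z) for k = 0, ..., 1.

We work with the vertex ordering a < b < c < d < e < f < g < h < i. The simplices of K, each written with vertices in increasing order, are:

  0-simplices (9): a, b, c, d, e, f, g, h, i
  1-simplices (12): ab, ae, be, cd, ce, de, ef, eg, eh, ei, fi, gh

giving chain groups C_0 ≅ Z^9, C_1 ≅ Z^12.

The boundary map ∂_1: C_1 → C_0 is given by ∂[p,q] = [q] − [p]. For instance
  ∂ce = e − c.
The 9×12 boundary matrix has rank 8 and Smith normal form diag(1,1,1,1,1,1,1,1).

From H_k ≅ ker(∂_k) / im(∂_{k+1}) we obtain:

  H_0: rank C_0 − rank ∂_1 = 9 − 8 = 1, and the invariant factors of ∂_1 are all 1, so H_0 = Z.
  H_1: rank ker ∂_1 − rank ∂_2 = (12 − 8) − 0 = 4, and there is no ∂_2, so H_1 = Z^4.

As a check, the Euler characteristic is 9 − 12 = -3, which agrees with 1 − 4 = -3.
(K is a triangulation of a wedge of 4 circles.)

H_0 = Z,  H_1 = Z^4.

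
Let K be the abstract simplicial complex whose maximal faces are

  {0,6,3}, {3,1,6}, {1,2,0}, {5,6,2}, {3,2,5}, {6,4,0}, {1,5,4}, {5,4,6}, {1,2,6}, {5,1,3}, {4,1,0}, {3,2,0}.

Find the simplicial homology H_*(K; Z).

H_0 ≅ Z,  H_1 ≅ Z/2,  H_2 = 0.

Take the total order 0 < 1 < 2 < 3 < 4 < 5 < 6 on the vertex set. Then K (dimension 2) consists of the simplices:

  0-simplices (7): [0], [1], [2], [3], [4], [5], [6]
  1-simplices (18): [0,1], [0,2], [0,3], [0,4], [0,6], [1,2], [1,3], [1,4], [1,5], [1,6], [2,3], [2,5], [2,6], [3,5], [3,6], [4,5], [4,6], [5,6]
  2-simplices (12): [0,1,2], [0,1,4], [0,2,3], [0,3,6], [0,4,6], [1,2,6], [1,3,5], [1,3,6], [1,4,5], [2,3,5], [2,5,6], [4,5,6]

giving chain groups C_0 ≅ Z^7, C_1 ≅ Z^18, C_2 ≅ Z^12.

The boundary map ∂_1: C_1 → C_0 is given by ∂[p,q] = [q] − [p]. For instance
  ∂[3,6] = [6] − [3].
The 7×18 boundary matrix has rank 6 and Smith normal form diag(1,1,1,1,1,1).

∂_2: C_2 → C_1 acts by ∂[p,q,r] = [q,r] − [p,r] + [p,q]. For instance
  ∂[4,5,6] = [5,6] − [4,6] + [4,5],
  ∂[0,2,3] = [2,3] − [0,3] + [0,2].
The 18×12 boundary matrix has rank 12 and Smith normal form diag(1,1,1,1,1,1,1,1,1,1,1,2).

Now H_k = ker ∂_k / im ∂_{k+1}, so:

  H_0: rank C_0 − rank ∂_1 = 7 − 6 = 1, and the invariant factors of ∂_1 are all 1, so H_0 = Z.
  H_1: rank ker ∂_1 − rank ∂_2 = (18 − 6) − 12 = 0, and ∂_2 has invariant factor 2 > 1, so H_1 = Z/2.
  H_2: rank ker ∂_2 − rank ∂_3 = (12 − 12) − 0 = 0, and there is no ∂_3, so H_2 = 0.

As a check, the Euler characteristic is 7 − 18 + 12 = 1, which agrees with 1 − 0 + 0 = 1.
(K is a triangulation of the real projective plane RP^2.)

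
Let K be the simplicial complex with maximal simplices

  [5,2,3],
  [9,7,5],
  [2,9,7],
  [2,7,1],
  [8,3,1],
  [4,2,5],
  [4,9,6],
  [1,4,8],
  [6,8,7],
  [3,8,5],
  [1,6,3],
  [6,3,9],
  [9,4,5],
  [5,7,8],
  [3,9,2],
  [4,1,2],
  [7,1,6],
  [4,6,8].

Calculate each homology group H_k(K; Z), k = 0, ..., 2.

H_0 = Z,  H_1 = Z ⊕ Z/2Z,  H_2 = 0.

We work with the vertex ordering 1 < 2 < 3 < 4 < 5 < 6 < 7 < 8 < 9. The simplices of K, each written with vertices in increasing order, are:

  0-simplices (9): [1], [2], [3], [4], [5], [6], [7], [8], [9]
  1-simplices (27): (27 of them)
  2-simplices (18): [1,2,4], [1,2,7], [1,3,6], [1,3,8], [1,4,8], [1,6,7], [2,3,5], [2,3,9], [2,4,5], [2,7,9], [3,5,8], [3,6,9], [4,5,9], [4,6,8], [4,6,9], [5,7,8], [5,7,9], [6,7,8]

Hence C_0 ≅ Z^9, C_1 ≅ Z^27, C_2 ≅ Z^18.

Boundary ∂_1: C_1 → C_0 maps an edge to its endpoints' difference, ∂[p,q] = q − p.
The 9×27 boundary matrix has rank 8 and Smith normal form diag(1,1,1,1,1,1,1,1).

∂_2: C_2 → C_1 sends each 2-simplex [p,q,r] to [q,r] − [p,r] + [p,q]. For instance
  ∂[4,5,9] = [5,9] − [4,9] + [4,5],
  ∂[3,5,8] = [5,8] − [3,8] + [3,5].
The 27×18 boundary matrix has rank 18 and Smith normal form diag(1,1,1,1,1,1,1,1,1,1,1,1,1,1,1,1,1,2).

Reading off H_k = ker ∂_k / im ∂_{k+1}:

  H_0: rank C_0 − rank ∂_1 = 9 − 8 = 1, and the invariant factors of ∂_1 are all 1, so H_0 ≅ Z.
  H_1: rank ker ∂_1 − rank ∂_2 = (27 − 8) − 18 = 1, and ∂_2 has invariant factor 2 > 1, so H_1 ≅ Z ⊕ Z/2Z.
  H_2: rank ker ∂_2 − rank ∂_3 = (18 − 18) − 0 = 0, and there is no ∂_3, so H_2 ≅ 0.

As a check, the Euler characteristic is 9 − 27 + 18 = 0, which agrees with 1 − 1 + 0 = 0.
(K is a triangulation of the Klein bottle.)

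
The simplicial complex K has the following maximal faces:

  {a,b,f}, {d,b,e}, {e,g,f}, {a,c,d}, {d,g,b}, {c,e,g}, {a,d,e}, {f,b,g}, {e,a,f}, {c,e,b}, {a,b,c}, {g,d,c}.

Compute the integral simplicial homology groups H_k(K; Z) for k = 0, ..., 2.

Take the total order a < b < c < d < e < f < g on the vertex set. Then K (dimension 2) consists of the simplices:

  0-simplices (7): a, b, c, d, e, f, g
  1-simplices (18): ab, ac, ad, ae, af, bc, bd, be, bf, bg, cd, ce, cg, de, dg, ef, eg, fg
  2-simplices (12): abc, abf, acd, ade, aef, bce, bde, bdg, bfg, cdg, ceg, efg

so the chain groups are C_0 ≅ Z^7, C_1 ≅ Z^18, C_2 ≅ Z^12.

∂_1: C_1 → C_0 maps an edge to its endpoints' difference, ∂[p,q] = q − p.
The 7×18 boundary matrix has rank 6 and Smith normal form diag(1,1,1,1,1,1).

The boundary map ∂_2: C_2 → C_1 maps a triangle to the signed sum of its edges. For instance
  ∂ade = de − ae + ad,
  ∂bfg = fg − bg + bf.
This gives a 18×12 integer matrix of rank 12; reducing to Smith normal form yields diagonal entries (1,1,1,1,1,1,1,1,1,1,1,2).

Computing H_k = (kernel of ∂_k) / (image of ∂_{k+1}):

  H_0: rank C_0 − rank ∂_1 = 7 − 6 = 1, and the invariant factors of ∂_1 are all 1, so H_0 ≅ Z.
  H_1: rank ker ∂_1 − rank ∂_2 = (18 − 6) − 12 = 0, and ∂_2 has invariant factor 2 > 1, so H_1 ≅ Z/2.
  H_2: rank ker ∂_2 − rank ∂_3 = (12 − 12) − 0 = 0, and there is no ∂_3, so H_2 ≅ 0.

(K is a triangulation of the real projective plane RP^2.)

H_0 ≅ Z,  H_1 ≅ Z/2,  H_2 = 0.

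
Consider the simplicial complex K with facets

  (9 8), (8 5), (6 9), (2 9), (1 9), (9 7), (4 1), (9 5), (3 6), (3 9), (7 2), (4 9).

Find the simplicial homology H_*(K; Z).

Order the vertices as 1 < 2 < 3 < 4 < 5 < 6 < 7 < 8 < 9. Listing each simplex with vertices in this order, K has dimension 1 with simplices:

  0-simplices (9): [1], [2], [3], [4], [5], [6], [7], [8], [9]
  1-simplices (12): [1,4], [1,9], [2,7], [2,9], [3,6], [3,9], [4,9], [5,8], [5,9], [6,9], [7,9], [8,9]

Hence C_0 ≅ Z^9, C_1 ≅ Z^12.

Boundary ∂_1: C_1 → C_0 sends each edge [p,q] (with p < q) to q − p. For instance
  ∂[3,6] = [6] − [3].
The 9×12 boundary matrix has rank 8 and Smith normal form diag(1,1,1,1,1,1,1,1).

From H_k ≅ ker(∂_k) / im(∂_{k+1}) we obtain:

  H_0: rank C_0 − rank ∂_1 = 9 − 8 = 1, and the invariant factors of ∂_1 are all 1, so H_0 = Z.
  H_1: rank ker ∂_1 − rank ∂_2 = (12 − 8) − 0 = 4, and there is no ∂_2, so H_1 = Z^4.

As a check, the Euler characteristic is 9 − 12 = -3, which agrees with 1 − 4 = -3.
(K is a triangulation of a wedge of 4 circles.)

H_0 = Z,  H_1 = Z^4.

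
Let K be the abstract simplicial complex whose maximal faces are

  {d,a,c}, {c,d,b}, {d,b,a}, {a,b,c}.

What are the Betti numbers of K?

b_0 = 1, b_1 = 0, b_2 = 1.

K has 4 vertices, 6 edges, 4 triangles.
rank ∂_0 = 0, rank ∂_1 = 3 ⇒ b_0 = 4 − 0 − 3 = 1; all invariant factors of ∂_1 are 1 so no torsion. So H_0 ≅ Z.
rank ∂_1 = 3, rank ∂_2 = 3 ⇒ b_1 = 6 − 3 − 3 = 0; all invariant factors of ∂_2 are 1 so no torsion. So H_1 ≅ 0.
rank ∂_2 = 3, rank ∂_3 = 0 ⇒ b_2 = 4 − 3 − 0 = 1. So H_2 ≅ Z.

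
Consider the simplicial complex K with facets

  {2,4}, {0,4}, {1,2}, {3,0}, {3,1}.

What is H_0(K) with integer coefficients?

Fix the vertex order 0 < 1 < 2 < 3 < 4 and write every simplex with vertices in increasing order. Then dim K = 1 and the simplices of K are:

  0-simplices (5): [0], [1], [2], [3], [4]
  1-simplices (5): [0,3], [0,4], [1,2], [1,3], [2,4]

Hence C_0 ≅ Z^5, C_1 ≅ Z^5.

Boundary ∂_1: C_1 → C_0 is given by ∂[p,q] = [q] − [p]. For instance
  ∂[0,3] = [3] − [0].
The resulting 5×5 matrix has rank 4, and its Smith normal form has invariant factors (1,1,1,1).

Now H_k = ker ∂_k / im ∂_{k+1}, so:

  H_0: rank C_0 − rank ∂_1 = 5 − 4 = 1, and the invariant factors of ∂_1 are all 1, so H_0 ≅ Z.

H_0 ≅ Z.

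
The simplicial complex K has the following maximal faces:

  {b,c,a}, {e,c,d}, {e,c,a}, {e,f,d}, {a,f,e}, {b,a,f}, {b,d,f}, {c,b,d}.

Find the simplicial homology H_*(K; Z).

We work with the vertex ordering a < b < c < d < e < f. The simplices of K, each written with vertices in increasing order, are:

  0-simplices (6): a, b, c, d, e, f
  1-simplices (12): ab, ac, ae, af, bc, bd, bf, cd, ce, de, df, ef
  2-simplices (8): abc, abf, ace, aef, bcd, bdf, cde, def

Hence C_0 ≅ Z^6, C_1 ≅ Z^12, C_2 ≅ Z^8.

Boundary ∂_1: C_1 → C_0 is given by ∂[p,q] = [q] − [p]. For instance
  ∂ae = e − a.
As a 6×12 matrix over Z this has rank 5, with invariant factors (1,1,1,1,1).

Boundary ∂_2: C_2 → C_1 sends each 2-simplex [p,q,r] to [q,r] − [p,r] + [p,q]. For instance
  ∂abf = bf − af + ab,
  ∂aef = ef − af + ae.
The resulting 12×8 matrix has rank 7, and its Smith normal form has invariant factors (1,1,1,1,1,1,1).

Now H_k = ker ∂_k / im ∂_{k+1}, so:

  H_0: rank C_0 − rank ∂_1 = 6 − 5 = 1, and the invariant factors of ∂_1 are all 1, so H_0 = Z.
  H_1: rank ker ∂_1 − rank ∂_2 = (12 − 5) − 7 = 0, and the invariant factors of ∂_2 are all 1, so H_1 = 0.
  H_2: rank ker ∂_2 − rank ∂_3 = (8 − 7) − 0 = 1, and there is no ∂_3, so H_2 = Z.

H_0 ≅ Z,  H_1 = 0,  H_2 ≅ Z.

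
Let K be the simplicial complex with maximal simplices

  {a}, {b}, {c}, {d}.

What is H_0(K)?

H_0 = Z^4.

Order the vertices as a < b < c < d. Listing each simplex with vertices in this order, K has dimension 0 with simplices:

  0-simplices (4): a, b, c, d

giving chain groups C_0 ≅ Z^4.

Now H_k = ker ∂_k / im ∂_{k+1}, so:

  H_0: rank C_0 − rank ∂_1 = 4 − 0 = 4, and there is no ∂_1, so H_0 = Z^4.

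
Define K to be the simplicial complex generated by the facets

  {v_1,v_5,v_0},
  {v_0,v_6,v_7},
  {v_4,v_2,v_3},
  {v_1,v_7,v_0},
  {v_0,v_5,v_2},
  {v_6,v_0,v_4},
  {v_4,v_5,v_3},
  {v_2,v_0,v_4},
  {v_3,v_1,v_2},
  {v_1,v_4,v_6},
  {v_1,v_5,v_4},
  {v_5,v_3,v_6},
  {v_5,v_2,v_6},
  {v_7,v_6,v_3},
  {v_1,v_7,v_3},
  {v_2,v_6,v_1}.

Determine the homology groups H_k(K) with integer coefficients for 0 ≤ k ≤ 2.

H_0 ≅ Z,  H_1 ≅ Z^2,  H_2 ≅ Z.

We work with the vertex ordering v_0 < v_1 < v_2 < v_3 < v_4 < v_5 < v_6 < v_7. The simplices of K, each written with vertices in increasing order, are:

  0-simplices (8): [v_0], [v_1], [v_2], [v_3], [v_4], [v_5], [v_6], [v_7]
  1-simplices (24): (24 of them)
  2-simplices (16): (16 of them)

so the chain groups are C_0 ≅ Z^8, C_1 ≅ Z^24, C_2 ≅ Z^16.

Boundary ∂_1: C_1 → C_0 is given by ∂[p,q] = [q] − [p].
This gives a 8×24 integer matrix of rank 7; reducing to Smith normal form yields diagonal entries (1,1,1,1,1,1,1).

∂_2: C_2 → C_1 acts by ∂[p,q,r] = [q,r] − [p,r] + [p,q]. For instance
  ∂[v_1,v_3,v_7] = [v_3,v_7] − [v_1,v_7] + [v_1,v_3],
  ∂[v_1,v_4,v_5] = [v_4,v_5] − [v_1,v_5] + [v_1,v_4].
The 24×16 boundary matrix has rank 15 and Smith normal form diag(1,1,1,1,1,1,1,1,1,1,1,1,1,1,1).

Reading off H_k = ker ∂_k / im ∂_{k+1}:

  H_0: rank C_0 − rank ∂_1 = 8 − 7 = 1, and the invariant factors of ∂_1 are all 1, so H_0 ≅ Z.
  H_1: rank ker ∂_1 − rank ∂_2 = (24 − 7) − 15 = 2, and the invariant factors of ∂_2 are all 1, so H_1 ≅ Z^2.
  H_2: rank ker ∂_2 − rank ∂_3 = (16 − 15) − 0 = 1, and there is no ∂_3, so H_2 ≅ Z.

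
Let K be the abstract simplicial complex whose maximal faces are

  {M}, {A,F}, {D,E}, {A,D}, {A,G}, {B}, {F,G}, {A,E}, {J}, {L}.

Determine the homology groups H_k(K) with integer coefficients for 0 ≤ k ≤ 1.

H_0 = Z^5,  H_1 = Z^2.

Order the vertices as A < B < D < E < F < G < J < L < M. Listing each simplex with vertices in this order, K has dimension 1 with simplices:

  0-simplices (9): A, B, D, E, F, G, J, L, M
  1-simplices (6): AD, AE, AF, AG, DE, FG

giving chain groups C_0 ≅ Z^9, C_1 ≅ Z^6.

∂_1: C_1 → C_0 maps an edge to its endpoints' difference, ∂[p,q] = q − p.
This gives a 9×6 integer matrix of rank 4; reducing to Smith normal form yields diagonal entries (1,1,1,1).

From H_k ≅ ker(∂_k) / im(∂_{k+1}) we obtain:

  H_0: rank C_0 − rank ∂_1 = 9 − 4 = 5, and the invariant factors of ∂_1 are all 1, so H_0 = Z^5.
  H_1: rank ker ∂_1 − rank ∂_2 = (6 − 4) − 0 = 2, and there is no ∂_2, so H_1 = Z^2.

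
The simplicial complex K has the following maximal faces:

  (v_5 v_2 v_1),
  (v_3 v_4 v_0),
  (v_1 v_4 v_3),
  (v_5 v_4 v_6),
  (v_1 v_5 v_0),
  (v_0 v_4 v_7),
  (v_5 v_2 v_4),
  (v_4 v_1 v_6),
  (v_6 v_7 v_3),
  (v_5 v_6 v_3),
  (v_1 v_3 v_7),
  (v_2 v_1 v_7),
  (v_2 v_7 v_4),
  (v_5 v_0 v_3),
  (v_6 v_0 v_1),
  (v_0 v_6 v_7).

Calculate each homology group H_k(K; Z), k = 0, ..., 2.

Fix the vertex order v_0 < v_1 < v_2 < v_3 < v_4 < v_5 < v_6 < v_7 and write every simplex with vertices in increasing order. Then dim K = 2 and the simplices of K are:

  0-simplices (8): [v_0], [v_1], [v_2], [v_3], [v_4], [v_5], [v_6], [v_7]
  1-simplices (24): (24 of them)
  2-simplices (16): (16 of them)

so the chain groups are C_0 ≅ Z^8, C_1 ≅ Z^24, C_2 ≅ Z^16.

The boundary map ∂_1: C_1 → C_0 is given by ∂[p,q] = [q] − [p].
This gives a 8×24 integer matrix of rank 7; reducing to Smith normal form yields diagonal entries (1,1,1,1,1,1,1).

∂_2: C_2 → C_1 acts by ∂[p,q,r] = [q,r] − [p,r] + [p,q]. For instance
  ∂[v_0,v_3,v_4] = [v_3,v_4] − [v_0,v_4] + [v_0,v_3],
  ∂[v_1,v_4,v_6] = [v_4,v_6] − [v_1,v_6] + [v_1,v_4].
The 24×16 boundary matrix has rank 15 and Smith normal form diag(1,1,1,1,1,1,1,1,1,1,1,1,1,1,1).

Computing H_k = (kernel of ∂_k) / (image of ∂_{k+1}):

  H_0: rank C_0 − rank ∂_1 = 8 − 7 = 1, and the invariant factors of ∂_1 are all 1, so H_0 = Z.
  H_1: rank ker ∂_1 − rank ∂_2 = (24 − 7) − 15 = 2, and the invariant factors of ∂_2 are all 1, so H_1 = Z^2.
  H_2: rank ker ∂_2 − rank ∂_3 = (16 − 15) − 0 = 1, and there is no ∂_3, so H_2 = Z.

As a check, the Euler characteristic is 8 − 24 + 16 = 0, which agrees with 1 − 2 + 1 = 0.

H_0 = Z,  H_1 = Z^2,  H_2 = Z.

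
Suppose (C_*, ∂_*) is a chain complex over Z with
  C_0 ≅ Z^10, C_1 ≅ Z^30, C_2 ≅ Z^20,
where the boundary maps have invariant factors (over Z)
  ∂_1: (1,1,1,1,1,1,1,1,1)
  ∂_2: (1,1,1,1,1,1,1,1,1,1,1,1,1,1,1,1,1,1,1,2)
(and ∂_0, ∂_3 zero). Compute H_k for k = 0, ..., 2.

H_0: b_0 = 10 − 0 − 9 = 1; torsion from ∂_1 factors > 1: none. So H_0 = Z.
H_1: b_1 = 30 − 9 − 20 = 1; torsion from ∂_2 factors > 1: [2]. So H_1 = Z ⊕ Z/2.
H_2: b_2 = 20 − 20 − 0 = 0; torsion from ∂_3 factors > 1: none. So H_2 = 0.

H_0 = Z,  H_1 = Z ⊕ Z/2,  H_2 = 0.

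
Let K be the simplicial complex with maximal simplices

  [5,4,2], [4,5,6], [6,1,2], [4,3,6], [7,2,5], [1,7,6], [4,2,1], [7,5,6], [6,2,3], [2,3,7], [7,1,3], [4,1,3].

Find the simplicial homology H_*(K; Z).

Take the total order 1 < 2 < 3 < 4 < 5 < 6 < 7 on the vertex set. Then K (dimension 2) consists of the simplices:

  0-simplices (7): [1], [2], [3], [4], [5], [6], [7]
  1-simplices (18): [1,2], [1,3], [1,4], [1,6], [1,7], [2,3], [2,4], [2,5], [2,6], [2,7], [3,4], [3,6], [3,7], [4,5], [4,6], [5,6], [5,7], [6,7]
  2-simplices (12): [1,2,4], [1,2,6], [1,3,4], [1,3,7], [1,6,7], [2,3,6], [2,3,7], [2,4,5], [2,5,7], [3,4,6], [4,5,6], [5,6,7]

so the chain groups are C_0 ≅ Z^7, C_1 ≅ Z^18, C_2 ≅ Z^12.

∂_1: C_1 → C_0 sends each edge [p,q] (with p < q) to q − p. For instance
  ∂[3,7] = [7] − [3].
This gives a 7×18 integer matrix of rank 6; reducing to Smith normal form yields diagonal entries (1,1,1,1,1,1).

The boundary map ∂_2: C_2 → C_1 sends each 2-simplex [p,q,r] to [q,r] − [p,r] + [p,q]. For instance
  ∂[2,4,5] = [4,5] − [2,5] + [2,4],
  ∂[1,3,4] = [3,4] − [1,4] + [1,3].
As a 18×12 matrix over Z this has rank 12, with invariant factors (1,1,1,1,1,1,1,1,1,1,1,2).

From H_k ≅ ker(∂_k) / im(∂_{k+1}) we obtain:

  H_0: rank C_0 − rank ∂_1 = 7 − 6 = 1, and the invariant factors of ∂_1 are all 1, so H_0 = Z.
  H_1: rank ker ∂_1 − rank ∂_2 = (18 − 6) − 12 = 0, and ∂_2 has invariant factor 2 > 1, so H_1 = Z_2.
  H_2: rank ker ∂_2 − rank ∂_3 = (12 − 12) − 0 = 0, and there is no ∂_3, so H_2 = 0.

H_0 ≅ Z,  H_1 ≅ Z_2,  H_2 = 0.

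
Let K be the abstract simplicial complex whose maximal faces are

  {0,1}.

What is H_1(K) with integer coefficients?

Fix the vertex order 0 < 1 and write every simplex with vertices in increasing order. Then dim K = 1 and the simplices of K are:

  0-simplices (2): [0], [1]
  1-simplices (1): [0,1]

Hence C_0 ≅ Z^2, C_1 ≅ Z^1.

The boundary map ∂_1: C_1 → C_0 sends each edge [p,q] (with p < q) to q − p. For instance
  ∂[0,1] = [1] − [0].
As a 2×1 matrix over Z this has rank 1, with invariant factors (1).

Now H_k = ker ∂_k / im ∂_{k+1}, so:

  H_1: rank ker ∂_1 − rank ∂_2 = (1 − 1) − 0 = 0, and there is no ∂_2, so H_1 ≅ 0.

H_1 = 0.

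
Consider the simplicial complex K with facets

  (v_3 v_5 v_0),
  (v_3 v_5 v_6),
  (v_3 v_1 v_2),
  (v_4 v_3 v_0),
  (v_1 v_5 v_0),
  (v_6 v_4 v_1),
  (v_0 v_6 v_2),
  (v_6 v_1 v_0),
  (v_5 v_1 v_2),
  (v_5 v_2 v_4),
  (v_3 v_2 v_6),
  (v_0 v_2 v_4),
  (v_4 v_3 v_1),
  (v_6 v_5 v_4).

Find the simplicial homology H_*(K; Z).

Fix the vertex order v_0 < v_1 < v_2 < v_3 < v_4 < v_5 < v_6 and write every simplex with vertices in increasing order. Then dim K = 2 and the simplices of K are:

  0-simplices (7): [v_0], [v_1], [v_2], [v_3], [v_4], [v_5], [v_6]
  1-simplices (21): (21 of them)
  2-simplices (14): (14 of them)

Hence C_0 ≅ Z^7, C_1 ≅ Z^21, C_2 ≅ Z^14.

Boundary ∂_1: C_1 → C_0 maps an edge to its endpoints' difference, ∂[p,q] = q − p. For instance
  ∂[v_1,v_2] = [v_2] − [v_1].
This gives a 7×21 integer matrix of rank 6; reducing to Smith normal form yields diagonal entries (1,1,1,1,1,1).

∂_2: C_2 → C_1 maps a triangle to the signed sum of its edges. For instance
  ∂[v_0,v_1,v_6] = [v_1,v_6] − [v_0,v_6] + [v_0,v_1],
  ∂[v_4,v_5,v_6] = [v_5,v_6] − [v_4,v_6] + [v_4,v_5].
This gives a 21×14 integer matrix of rank 13; reducing to Smith normal form yields diagonal entries (1,1,1,1,1,1,1,1,1,1,1,1,1).

From H_k ≅ ker(∂_k) / im(∂_{k+1}) we obtain:

  H_0: rank C_0 − rank ∂_1 = 7 − 6 = 1, and the invariant factors of ∂_1 are all 1, so H_0 ≅ Z.
  H_1: rank ker ∂_1 − rank ∂_2 = (21 − 6) − 13 = 2, and the invariant factors of ∂_2 are all 1, so H_1 ≅ Z^2.
  H_2: rank ker ∂_2 − rank ∂_3 = (14 − 13) − 0 = 1, and there is no ∂_3, so H_2 ≅ Z.

H_0 ≅ Z,  H_1 ≅ Z^2,  H_2 ≅ Z.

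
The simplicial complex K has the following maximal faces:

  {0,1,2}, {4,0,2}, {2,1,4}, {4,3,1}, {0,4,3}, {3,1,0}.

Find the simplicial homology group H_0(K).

H_0 = Z.

Order the vertices as 0 < 1 < 2 < 3 < 4. Listing each simplex with vertices in this order, K has dimension 2 with simplices:

  0-simplices (5): [0], [1], [2], [3], [4]
  1-simplices (9): [0,1], [0,2], [0,3], [0,4], [1,2], [1,3], [1,4], [2,4], [3,4]
  2-simplices (6): [0,1,2], [0,1,3], [0,2,4], [0,3,4], [1,2,4], [1,3,4]

so the chain groups are C_0 ≅ Z^5, C_1 ≅ Z^9, C_2 ≅ Z^6.

The boundary map ∂_1: C_1 → C_0 sends each edge [p,q] (with p < q) to q − p. For instance
  ∂[0,2] = [2] − [0].
The 5×9 boundary matrix has rank 4 and Smith normal form diag(1,1,1,1).

The boundary map ∂_2: C_2 → C_1 sends each 2-simplex [p,q,r] to [q,r] − [p,r] + [p,q]. For instance
  ∂[1,2,4] = [2,4] − [1,4] + [1,2],
  ∂[0,1,2] = [1,2] − [0,2] + [0,1].
The 9×6 boundary matrix has rank 5 and Smith normal form diag(1,1,1,1,1).

Now H_k = ker ∂_k / im ∂_{k+1}, so:

  H_0: rank C_0 − rank ∂_1 = 5 − 4 = 1, and the invariant factors of ∂_1 are all 1, so H_0 = Z.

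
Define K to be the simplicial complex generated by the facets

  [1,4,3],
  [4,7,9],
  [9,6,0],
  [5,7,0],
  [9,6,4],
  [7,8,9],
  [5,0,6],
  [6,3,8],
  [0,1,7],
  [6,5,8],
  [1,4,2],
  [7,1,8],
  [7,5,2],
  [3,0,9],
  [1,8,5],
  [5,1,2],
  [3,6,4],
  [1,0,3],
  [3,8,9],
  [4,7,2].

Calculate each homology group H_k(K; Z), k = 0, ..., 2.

H_0 = Z,  H_1 = Z ⊕ Z_2,  H_2 = 0.

We work with the vertex ordering 0 < 1 < 2 < 3 < 4 < 5 < 6 < 7 < 8 < 9. The simplices of K, each written with vertices in increasing order, are:

  0-simplices (10): [0], [1], [2], [3], [4], [5], [6], [7], [8], [9]
  1-simplices (30): (30 of them)
  2-simplices (20): (20 of them)

so the chain groups are C_0 ≅ Z^10, C_1 ≅ Z^30, C_2 ≅ Z^20.

The boundary map ∂_1: C_1 → C_0 maps an edge to its endpoints' difference, ∂[p,q] = q − p.
As a 10×30 matrix over Z this has rank 9, with invariant factors (1,1,1,1,1,1,1,1,1).

∂_2: C_2 → C_1 acts by ∂[p,q,r] = [q,r] − [p,r] + [p,q]. For instance
  ∂[2,5,7] = [5,7] − [2,7] + [2,5],
  ∂[0,5,6] = [5,6] − [0,6] + [0,5].
The 30×20 boundary matrix has rank 20 and Smith normal form diag(1,1,1,1,1,1,1,1,1,1,1,1,1,1,1,1,1,1,1,2).

Reading off H_k = ker ∂_k / im ∂_{k+1}:

  H_0: rank C_0 − rank ∂_1 = 10 − 9 = 1, and the invariant factors of ∂_1 are all 1, so H_0 = Z.
  H_1: rank ker ∂_1 − rank ∂_2 = (30 − 9) − 20 = 1, and ∂_2 has invariant factor 2 > 1, so H_1 = Z ⊕ Z_2.
  H_2: rank ker ∂_2 − rank ∂_3 = (20 − 20) − 0 = 0, and there is no ∂_3, so H_2 = 0.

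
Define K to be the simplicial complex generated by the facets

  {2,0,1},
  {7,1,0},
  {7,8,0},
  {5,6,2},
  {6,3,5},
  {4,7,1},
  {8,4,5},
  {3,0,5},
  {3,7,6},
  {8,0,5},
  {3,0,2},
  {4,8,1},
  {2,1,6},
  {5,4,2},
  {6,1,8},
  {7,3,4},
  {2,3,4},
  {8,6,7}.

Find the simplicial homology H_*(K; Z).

H_0 ≅ Z,  H_1 ≅ Z ⊕ Z/2,  H_2 = 0.

Take the total order 0 < 1 < 2 < 3 < 4 < 5 < 6 < 7 < 8 on the vertex set. Then K (dimension 2) consists of the simplices:

  0-simplices (9): [0], [1], [2], [3], [4], [5], [6], [7], [8]
  1-simplices (27): (27 of them)
  2-simplices (18): [0,1,2], [0,1,7], [0,2,3], [0,3,5], [0,5,8], [0,7,8], [1,2,6], [1,4,7], [1,4,8], [1,6,8], [2,3,4], [2,4,5], [2,5,6], [3,4,7], [3,5,6], [3,6,7], [4,5,8], [6,7,8]

giving chain groups C_0 ≅ Z^9, C_1 ≅ Z^27, C_2 ≅ Z^18.

The boundary map ∂_1: C_1 → C_0 sends each edge [p,q] (with p < q) to q − p.
As a 9×27 matrix over Z this has rank 8, with invariant factors (1,1,1,1,1,1,1,1).

∂_2: C_2 → C_1 sends each 2-simplex [p,q,r] to [q,r] − [p,r] + [p,q]. For instance
  ∂[1,4,7] = [4,7] − [1,7] + [1,4],
  ∂[6,7,8] = [7,8] − [6,8] + [6,7].
This gives a 27×18 integer matrix of rank 18; reducing to Smith normal form yields diagonal entries (1,1,1,1,1,1,1,1,1,1,1,1,1,1,1,1,1,2).

From H_k ≅ ker(∂_k) / im(∂_{k+1}) we obtain:

  H_0: rank C_0 − rank ∂_1 = 9 − 8 = 1, and the invariant factors of ∂_1 are all 1, so H_0 = Z.
  H_1: rank ker ∂_1 − rank ∂_2 = (27 − 8) − 18 = 1, and ∂_2 has invariant factor 2 > 1, so H_1 = Z ⊕ Z/2.
  H_2: rank ker ∂_2 − rank ∂_3 = (18 − 18) − 0 = 0, and there is no ∂_3, so H_2 = 0.

As a check, the Euler characteristic is 9 − 27 + 18 = 0, which agrees with 1 − 1 + 0 = 0.
(K is a triangulation of the Klein bottle.)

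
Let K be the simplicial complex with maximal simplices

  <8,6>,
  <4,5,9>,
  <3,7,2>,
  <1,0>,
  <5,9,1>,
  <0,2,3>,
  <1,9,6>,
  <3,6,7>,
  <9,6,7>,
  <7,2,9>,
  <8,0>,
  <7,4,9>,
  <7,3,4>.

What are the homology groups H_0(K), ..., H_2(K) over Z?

Fix the vertex order 0 < 1 < 2 < 3 < 4 < 5 < 6 < 7 < 8 < 9 and write every simplex with vertices in increasing order. Then dim K = 2 and the simplices of K are:

  0-simplices (10): [0], [1], [2], [3], [4], [5], [6], [7], [8], [9]
  1-simplices (21): [0,1], [0,2], [0,3], [0,8], [1,5], [1,6], [1,9], [2,3], [2,7], [2,9], [3,4], [3,6], [3,7], [4,5], [4,7], [4,9], [5,9], [6,7], [6,8], [6,9], [7,9]
  2-simplices (10): [0,2,3], [1,5,9], [1,6,9], [2,3,7], [2,7,9], [3,4,7], [3,6,7], [4,5,9], [4,7,9], [6,7,9]

giving chain groups C_0 ≅ Z^10, C_1 ≅ Z^21, C_2 ≅ Z^10.

Boundary ∂_1: C_1 → C_0 sends each edge [p,q] (with p < q) to q − p. For instance
  ∂[6,8] = [8] − [6].
As a 10×21 matrix over Z this has rank 9, with invariant factors (1,1,1,1,1,1,1,1,1).

Boundary ∂_2: C_2 → C_1 maps a triangle to the signed sum of its edges. For instance
  ∂[3,4,7] = [4,7] − [3,7] + [3,4],
  ∂[2,3,7] = [3,7] − [2,7] + [2,3].
As a 21×10 matrix over Z this has rank 10, with invariant factors (1,1,1,1,1,1,1,1,1,1).

Reading off H_k = ker ∂_k / im ∂_{k+1}:

  H_0: rank C_0 − rank ∂_1 = 10 − 9 = 1, and the invariant factors of ∂_1 are all 1, so H_0 = Z.
  H_1: rank ker ∂_1 − rank ∂_2 = (21 − 9) − 10 = 2, and the invariant factors of ∂_2 are all 1, so H_1 = Z^2.
  H_2: rank ker ∂_2 − rank ∂_3 = (10 − 10) − 0 = 0, and there is no ∂_3, so H_2 = 0.

As a check, the Euler characteristic is 10 − 21 + 10 = -1, which agrees with 1 − 2 + 0 = -1.

H_0 = Z,  H_1 = Z^2,  H_2 = 0.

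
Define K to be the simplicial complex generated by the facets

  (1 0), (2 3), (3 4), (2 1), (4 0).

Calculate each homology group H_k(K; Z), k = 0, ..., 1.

H_0 ≅ Z,  H_1 ≅ Z.

Order the vertices as 0 < 1 < 2 < 3 < 4. Listing each simplex with vertices in this order, K has dimension 1 with simplices:

  0-simplices (5): [0], [1], [2], [3], [4]
  1-simplices (5): [0,1], [0,4], [1,2], [2,3], [3,4]

giving chain groups C_0 ≅ Z^5, C_1 ≅ Z^5.

The boundary map ∂_1: C_1 → C_0 is given by ∂[p,q] = [q] − [p]. For instance
  ∂[0,1] = [1] − [0].
The 5×5 boundary matrix has rank 4 and Smith normal form diag(1,1,1,1).

Now H_k = ker ∂_k / im ∂_{k+1}, so:

  H_0: rank C_0 − rank ∂_1 = 5 − 4 = 1, and the invariant factors of ∂_1 are all 1, so H_0 ≅ Z.
  H_1: rank ker ∂_1 − rank ∂_2 = (5 − 4) − 0 = 1, and there is no ∂_2, so H_1 ≅ Z.

(K is a triangulation of the circle S^1.)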